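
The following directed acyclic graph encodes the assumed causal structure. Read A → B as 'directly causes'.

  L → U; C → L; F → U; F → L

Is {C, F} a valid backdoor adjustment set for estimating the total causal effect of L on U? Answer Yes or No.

Backdoor paths from L to U (paths whose first edge points into L):
  P1: L <- F -> U
Condition 1 (no descendant of L in the set): holds — descendants of L are {U}; none are in {C, F}.
Condition 2 (every backdoor path blocked by {C, F}):
  P1: blocked at fork node F ∈ conditioning set.
{C, F} satisfies the backdoor criterion.

Yes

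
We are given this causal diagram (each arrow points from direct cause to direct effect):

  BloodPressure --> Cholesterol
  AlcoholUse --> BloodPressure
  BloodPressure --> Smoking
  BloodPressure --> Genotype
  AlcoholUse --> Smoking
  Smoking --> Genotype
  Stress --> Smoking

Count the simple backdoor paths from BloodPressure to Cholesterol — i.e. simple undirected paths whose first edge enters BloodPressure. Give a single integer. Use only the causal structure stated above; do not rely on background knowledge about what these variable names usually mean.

A backdoor path from BloodPressure to Cholesterol is any simple undirected path whose first edge points into BloodPressure (i.e. leaves BloodPressure via a parent).
Parents of BloodPressure: {AlcoholUse}.
No simple path from any parent of BloodPressure reaches Cholesterol without revisiting BloodPressure, so there are no backdoor paths.

0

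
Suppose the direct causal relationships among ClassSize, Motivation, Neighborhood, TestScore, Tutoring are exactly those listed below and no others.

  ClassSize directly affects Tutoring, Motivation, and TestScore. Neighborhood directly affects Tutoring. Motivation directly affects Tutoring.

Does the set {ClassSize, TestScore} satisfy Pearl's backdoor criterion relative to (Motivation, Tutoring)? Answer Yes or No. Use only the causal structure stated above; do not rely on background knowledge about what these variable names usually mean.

Backdoor paths from Motivation to Tutoring (paths whose first edge points into Motivation):
  P1: Motivation <- ClassSize -> Tutoring
Condition 1 (no descendant of Motivation in the set): holds — descendants of Motivation are {Tutoring}; none are in {ClassSize, TestScore}.
Condition 2 (every backdoor path blocked by {ClassSize, TestScore}):
  P1: blocked at fork node ClassSize ∈ conditioning set.
{ClassSize, TestScore} satisfies the backdoor criterion.

Yes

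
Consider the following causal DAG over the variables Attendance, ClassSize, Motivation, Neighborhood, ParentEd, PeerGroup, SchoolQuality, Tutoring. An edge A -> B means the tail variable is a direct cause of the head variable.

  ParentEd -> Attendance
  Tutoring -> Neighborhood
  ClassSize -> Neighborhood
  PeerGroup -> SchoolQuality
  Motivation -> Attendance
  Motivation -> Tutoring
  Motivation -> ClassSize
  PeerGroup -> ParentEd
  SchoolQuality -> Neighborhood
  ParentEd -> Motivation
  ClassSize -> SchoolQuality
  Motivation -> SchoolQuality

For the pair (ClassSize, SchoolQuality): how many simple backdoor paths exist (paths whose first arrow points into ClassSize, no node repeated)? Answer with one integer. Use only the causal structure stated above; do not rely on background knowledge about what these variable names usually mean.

A backdoor path from ClassSize to SchoolQuality is any simple undirected path whose first edge points into ClassSize (i.e. leaves ClassSize via a parent).
Parents of ClassSize: {Motivation}.
Enumerating:
  P1: ClassSize <- Motivation <- ParentEd <- PeerGroup -> SchoolQuality
  P2: ClassSize <- Motivation -> Tutoring -> Neighborhood <- SchoolQuality
  P3: ClassSize <- Motivation -> SchoolQuality
  P4: ClassSize <- Motivation -> Attendance <- ParentEd <- PeerGroup -> SchoolQuality
That exhausts the simple backdoor paths. Count: 4.

4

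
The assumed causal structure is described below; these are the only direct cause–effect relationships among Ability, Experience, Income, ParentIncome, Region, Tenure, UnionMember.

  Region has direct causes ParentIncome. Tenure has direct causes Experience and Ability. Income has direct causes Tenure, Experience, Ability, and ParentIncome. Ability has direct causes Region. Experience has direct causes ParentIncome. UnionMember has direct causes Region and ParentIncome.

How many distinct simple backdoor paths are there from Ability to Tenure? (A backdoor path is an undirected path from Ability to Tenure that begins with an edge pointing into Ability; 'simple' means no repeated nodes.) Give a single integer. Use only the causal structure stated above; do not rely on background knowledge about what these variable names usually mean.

8

A backdoor path from Ability to Tenure is any simple undirected path whose first edge points into Ability (i.e. leaves Ability via a parent).
Parents of Ability: {Region}.
Enumerating:
  P1: Ability <- Region <- ParentIncome -> Experience -> Tenure
  P2: Ability <- Region <- ParentIncome -> Experience -> Income <- Tenure
  P3: Ability <- Region <- ParentIncome -> Income <- Experience -> Tenure
  P4: Ability <- Region <- ParentIncome -> Income <- Tenure
  P5: Ability <- Region -> UnionMember <- ParentIncome -> Experience -> Tenure
  P6: Ability <- Region -> UnionMember <- ParentIncome -> Experience -> Income <- Tenure
  P7: Ability <- Region -> UnionMember <- ParentIncome -> Income <- Experience -> Tenure
  P8: Ability <- Region -> UnionMember <- ParentIncome -> Income <- Tenure
That exhausts the simple backdoor paths. Count: 8.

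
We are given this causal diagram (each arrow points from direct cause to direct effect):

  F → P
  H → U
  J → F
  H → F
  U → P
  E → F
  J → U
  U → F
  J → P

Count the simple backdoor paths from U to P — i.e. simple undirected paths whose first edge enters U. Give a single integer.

A backdoor path from U to P is any simple undirected path whose first edge points into U (i.e. leaves U via a parent).
Parents of U: {H, J}.
Enumerating:
  P1: U <- J -> F -> P
  P2: U <- J -> P
  P3: U <- H -> F <- J -> P
  P4: U <- H -> F -> P
That exhausts the simple backdoor paths. Count: 4.

4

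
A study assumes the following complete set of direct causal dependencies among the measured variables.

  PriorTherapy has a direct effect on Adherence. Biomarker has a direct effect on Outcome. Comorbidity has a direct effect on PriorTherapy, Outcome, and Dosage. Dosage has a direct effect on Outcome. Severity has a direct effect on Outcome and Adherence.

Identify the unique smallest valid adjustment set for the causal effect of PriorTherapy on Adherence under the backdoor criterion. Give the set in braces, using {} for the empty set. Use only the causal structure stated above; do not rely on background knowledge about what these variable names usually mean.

{}

Variables eligible for adjustment (non-descendants of PriorTherapy, excluding PriorTherapy and Adherence): {Biomarker, Comorbidity, Dosage, Outcome, Severity}.
Backdoor paths from PriorTherapy to Adherence:
  P1: PriorTherapy <- Comorbidity -> Dosage -> Outcome <- Severity -> Adherence
  P2: PriorTherapy <- Comorbidity -> Outcome <- Severity -> Adherence
Each backdoor path contains an unconditioned collider, so every path is already blocked with the empty conditioning set:
  P1: blocked at collider Outcome (neither it nor any descendant is in the conditioning set).
  P2: blocked at collider Outcome (neither it nor any descendant is in the conditioning set).
The empty set is therefore the unique smallest valid set.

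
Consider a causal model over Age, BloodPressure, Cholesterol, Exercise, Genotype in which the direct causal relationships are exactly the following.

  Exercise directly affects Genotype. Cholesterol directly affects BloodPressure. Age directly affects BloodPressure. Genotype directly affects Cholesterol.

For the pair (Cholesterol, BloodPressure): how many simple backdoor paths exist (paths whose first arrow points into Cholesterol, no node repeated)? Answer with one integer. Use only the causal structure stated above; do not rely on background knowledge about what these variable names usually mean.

0

A backdoor path from Cholesterol to BloodPressure is any simple undirected path whose first edge points into Cholesterol (i.e. leaves Cholesterol via a parent).
Parents of Cholesterol: {Genotype}.
No simple path from any parent of Cholesterol reaches BloodPressure without revisiting Cholesterol, so there are no backdoor paths.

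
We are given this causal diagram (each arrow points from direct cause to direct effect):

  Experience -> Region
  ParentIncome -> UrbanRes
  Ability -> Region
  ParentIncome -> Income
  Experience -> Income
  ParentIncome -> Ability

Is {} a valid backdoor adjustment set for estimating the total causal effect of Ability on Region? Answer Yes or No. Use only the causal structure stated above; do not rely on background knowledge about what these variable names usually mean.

Yes

Backdoor paths from Ability to Region (paths whose first edge points into Ability):
  P1: Ability <- ParentIncome -> Income <- Experience -> Region
Condition 1 (no descendant of Ability in the set): holds — descendants of Ability are {Region}; none are in {}.
Condition 2 (every backdoor path blocked by {}):
  P1: blocked at collider Income (neither it nor any descendant is in the conditioning set).
{} satisfies the backdoor criterion.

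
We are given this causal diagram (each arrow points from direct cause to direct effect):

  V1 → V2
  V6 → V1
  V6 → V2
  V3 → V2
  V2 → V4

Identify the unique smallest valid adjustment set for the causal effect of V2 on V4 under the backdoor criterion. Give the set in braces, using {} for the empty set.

Variables eligible for adjustment (non-descendants of V2, excluding V2 and V4): {V1, V3, V6}.
Backdoor paths from V2 to V4:
  (none)
With no backdoor paths the empty set already satisfies the criterion, and it is trivially minimal.

{}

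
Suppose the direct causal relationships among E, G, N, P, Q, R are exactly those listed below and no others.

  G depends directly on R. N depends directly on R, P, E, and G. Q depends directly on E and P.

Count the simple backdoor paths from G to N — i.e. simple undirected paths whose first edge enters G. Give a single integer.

A backdoor path from G to N is any simple undirected path whose first edge points into G (i.e. leaves G via a parent).
Parents of G: {R}.
Enumerating:
  P1: G <- R -> N
That exhausts the simple backdoor paths. Count: 1.

1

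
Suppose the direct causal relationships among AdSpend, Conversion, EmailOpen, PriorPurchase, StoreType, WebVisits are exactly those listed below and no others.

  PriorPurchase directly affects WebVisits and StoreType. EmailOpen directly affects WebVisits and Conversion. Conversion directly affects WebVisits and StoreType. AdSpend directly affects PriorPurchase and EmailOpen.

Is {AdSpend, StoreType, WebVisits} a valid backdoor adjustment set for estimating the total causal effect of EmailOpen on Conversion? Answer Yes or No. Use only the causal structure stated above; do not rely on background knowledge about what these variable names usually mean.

Backdoor paths from EmailOpen to Conversion (paths whose first edge points into EmailOpen):
  P1: EmailOpen <- AdSpend -> PriorPurchase -> WebVisits <- Conversion
  P2: EmailOpen <- AdSpend -> PriorPurchase -> StoreType <- Conversion
Condition 1 (no descendant of EmailOpen in the set): FAILS — StoreType and WebVisits are descendants of EmailOpen.
Condition 2 (every backdoor path blocked by {AdSpend, StoreType, WebVisits}):
  P1: blocked at fork node AdSpend ∈ conditioning set.
  P2: blocked at fork node AdSpend ∈ conditioning set.
{AdSpend, StoreType, WebVisits} does not satisfy the backdoor criterion.

No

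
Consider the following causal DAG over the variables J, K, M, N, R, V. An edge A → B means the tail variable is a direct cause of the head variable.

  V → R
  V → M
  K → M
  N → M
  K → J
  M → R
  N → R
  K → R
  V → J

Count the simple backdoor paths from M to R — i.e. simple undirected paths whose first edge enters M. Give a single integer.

A backdoor path from M to R is any simple undirected path whose first edge points into M (i.e. leaves M via a parent).
Parents of M: {K, N, V}.
Enumerating:
  P1: M <- N -> R
  P2: M <- K -> J <- V -> R
  P3: M <- K -> R
  P4: M <- V -> J <- K -> R
  P5: M <- V -> R
That exhausts the simple backdoor paths. Count: 5.

5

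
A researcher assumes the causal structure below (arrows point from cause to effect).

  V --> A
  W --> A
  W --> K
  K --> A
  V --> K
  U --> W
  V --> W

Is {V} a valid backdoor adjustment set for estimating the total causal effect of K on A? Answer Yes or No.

No

Backdoor paths from K to A (paths whose first edge points into K):
  P1: K <- V -> W -> A
  P2: K <- V -> A
  P3: K <- W <- V -> A
  P4: K <- W -> A
Condition 1 (no descendant of K in the set): holds — descendants of K are {A}; none are in {V}.
Condition 2 (every backdoor path blocked by {V}):
  P1: blocked at fork node V ∈ conditioning set.
  P2: blocked at fork node V ∈ conditioning set.
  P3: blocked at fork node V ∈ conditioning set.
  P4: open — no interior node is in the conditioning set.
{V} does not satisfy the backdoor criterion.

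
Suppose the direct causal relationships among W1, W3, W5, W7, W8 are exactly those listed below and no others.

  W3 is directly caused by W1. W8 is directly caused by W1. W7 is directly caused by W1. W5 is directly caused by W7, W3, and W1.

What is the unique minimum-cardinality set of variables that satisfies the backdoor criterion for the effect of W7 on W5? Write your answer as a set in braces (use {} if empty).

{W1}

Variables eligible for adjustment (non-descendants of W7, excluding W7 and W5): {W1, W3, W8}.
Backdoor paths from W7 to W5:
  P1: W7 <- W1 -> W3 -> W5
  P2: W7 <- W1 -> W5
The empty set is not sufficient: P1 (W7 <- W1 -> W3 -> W5) has no collider blocking it and no conditioned non-collider, so it is open.
Try {W1}:
  P1: blocked at fork node W1 ∈ conditioning set.
  P2: blocked at fork node W1 ∈ conditioning set.
{W1} contains no descendant of W7 and blocks every backdoor path.
No other singleton works — e.g. {W8} leaves P1 open — so {W1} is the unique smallest valid adjustment set.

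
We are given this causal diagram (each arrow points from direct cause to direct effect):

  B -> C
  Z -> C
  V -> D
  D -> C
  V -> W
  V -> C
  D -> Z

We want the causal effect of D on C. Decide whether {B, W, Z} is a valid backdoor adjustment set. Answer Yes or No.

Backdoor paths from D to C (paths whose first edge points into D):
  P1: D <- V -> C
Condition 1 (no descendant of D in the set): FAILS — Z is a descendant of D.
Condition 2 (every backdoor path blocked by {B, W, Z}):
  P1: open — no interior node is in the conditioning set.
{B, W, Z} does not satisfy the backdoor criterion.

No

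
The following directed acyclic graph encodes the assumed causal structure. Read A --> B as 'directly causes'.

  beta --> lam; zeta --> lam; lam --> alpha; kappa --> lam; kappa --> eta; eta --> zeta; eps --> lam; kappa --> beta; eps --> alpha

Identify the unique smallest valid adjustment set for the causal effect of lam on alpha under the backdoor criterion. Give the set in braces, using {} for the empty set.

{eps}

Variables eligible for adjustment (non-descendants of lam, excluding lam and alpha): {beta, eps, eta, kappa, zeta}.
Backdoor paths from lam to alpha:
  P1: lam <- eps -> alpha
The empty set is not sufficient: P1 (lam <- eps -> alpha) has no collider blocking it and no conditioned non-collider, so it is open.
Try {eps}:
  P1: blocked at fork node eps ∈ conditioning set.
{eps} contains no descendant of lam and blocks every backdoor path.
No other singleton works — e.g. {kappa} leaves P1 open — so {eps} is the unique smallest valid adjustment set.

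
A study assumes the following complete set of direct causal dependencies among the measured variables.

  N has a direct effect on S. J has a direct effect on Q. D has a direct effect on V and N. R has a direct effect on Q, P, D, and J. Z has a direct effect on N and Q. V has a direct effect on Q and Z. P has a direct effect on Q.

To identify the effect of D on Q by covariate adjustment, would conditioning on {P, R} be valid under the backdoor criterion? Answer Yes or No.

Backdoor paths from D to Q (paths whose first edge points into D):
  P1: D <- R -> J -> Q
  P2: D <- R -> P -> Q
  P3: D <- R -> Q
Condition 1 (no descendant of D in the set): holds — descendants of D are {N, Q, S, V, Z}; none are in {P, R}.
Condition 2 (every backdoor path blocked by {P, R}):
  P1: blocked at fork node R ∈ conditioning set.
  P2: blocked at fork node R ∈ conditioning set.
  P3: blocked at fork node R ∈ conditioning set.
{P, R} satisfies the backdoor criterion.

Yes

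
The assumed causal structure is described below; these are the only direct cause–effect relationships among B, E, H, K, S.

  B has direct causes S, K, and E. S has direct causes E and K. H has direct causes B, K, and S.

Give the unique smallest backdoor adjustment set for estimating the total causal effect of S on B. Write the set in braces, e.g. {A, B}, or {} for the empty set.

{E, K}

Variables eligible for adjustment (non-descendants of S, excluding S and B): {E, K}.
Backdoor paths from S to B:
  P1: S <- K -> B
  P2: S <- K -> H <- B
  P3: S <- E -> B
The empty set is not sufficient: P1 (S <- K -> B) has no collider blocking it and no conditioned non-collider, so it is open.
Try {E, K}:
  P1: blocked at fork node K ∈ conditioning set.
  P2: blocked at fork node K ∈ conditioning set.
  P3: blocked at fork node E ∈ conditioning set.
{E, K} contains no descendant of S and blocks every backdoor path.
Every element of {E, K} is needed (dropping E leaves P3 open; dropping K leaves P1 open), so no proper subset is valid.
Among all size-2 subsets of the eligible variables, only {E, K} blocks every backdoor path, so it is the unique smallest valid adjustment set.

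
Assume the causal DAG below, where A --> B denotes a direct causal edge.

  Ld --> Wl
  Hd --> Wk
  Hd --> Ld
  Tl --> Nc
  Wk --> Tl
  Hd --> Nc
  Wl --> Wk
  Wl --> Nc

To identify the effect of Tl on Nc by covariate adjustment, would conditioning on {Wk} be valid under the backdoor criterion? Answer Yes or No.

Yes

Backdoor paths from Tl to Nc (paths whose first edge points into Tl):
  P1: Tl <- Wk <- Hd -> Ld -> Wl -> Nc
  P2: Tl <- Wk <- Hd -> Nc
  P3: Tl <- Wk <- Wl <- Ld <- Hd -> Nc
  P4: Tl <- Wk <- Wl -> Nc
Condition 1 (no descendant of Tl in the set): holds — descendants of Tl are {Nc}; none are in {Wk}.
Condition 2 (every backdoor path blocked by {Wk}):
  P1: blocked at chain node Wk ∈ conditioning set.
  P2: blocked at chain node Wk ∈ conditioning set.
  P3: blocked at chain node Wk ∈ conditioning set.
  P4: blocked at chain node Wk ∈ conditioning set.
{Wk} satisfies the backdoor criterion.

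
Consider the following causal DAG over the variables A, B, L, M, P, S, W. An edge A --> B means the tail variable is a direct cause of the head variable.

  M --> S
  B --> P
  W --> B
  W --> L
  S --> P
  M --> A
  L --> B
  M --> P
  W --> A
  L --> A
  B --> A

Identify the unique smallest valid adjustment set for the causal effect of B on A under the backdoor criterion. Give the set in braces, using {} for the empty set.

Variables eligible for adjustment (non-descendants of B, excluding B and A): {L, M, S, W}.
Backdoor paths from B to A:
  P1: B <- W -> L -> A
  P2: B <- W -> A
  P3: B <- L <- W -> A
  P4: B <- L -> A
The empty set is not sufficient: P1 (B <- W -> L -> A) has no collider blocking it and no conditioned non-collider, so it is open.
Try {L, W}:
  P1: blocked at fork node W ∈ conditioning set.
  P2: blocked at fork node W ∈ conditioning set.
  P3: blocked at chain node L ∈ conditioning set.
  P4: blocked at fork node L ∈ conditioning set.
{L, W} contains no descendant of B and blocks every backdoor path.
Every element of {L, W} is needed (dropping L leaves P4 open; dropping W leaves P2 open), so no proper subset is valid.
Among all size-2 subsets of the eligible variables, only {L, W} blocks every backdoor path, so it is the unique smallest valid adjustment set.

{L, W}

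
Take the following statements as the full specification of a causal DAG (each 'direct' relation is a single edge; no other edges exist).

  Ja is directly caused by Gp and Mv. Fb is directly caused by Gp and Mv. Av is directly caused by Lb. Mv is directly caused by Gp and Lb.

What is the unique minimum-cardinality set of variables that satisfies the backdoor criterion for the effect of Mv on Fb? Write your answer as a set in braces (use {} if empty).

Variables eligible for adjustment (non-descendants of Mv, excluding Mv and Fb): {Av, Gp, Lb}.
Backdoor paths from Mv to Fb:
  P1: Mv <- Gp -> Fb
The empty set is not sufficient: P1 (Mv <- Gp -> Fb) has no collider blocking it and no conditioned non-collider, so it is open.
Try {Gp}:
  P1: blocked at fork node Gp ∈ conditioning set.
{Gp} contains no descendant of Mv and blocks every backdoor path.
No other singleton works — e.g. {Lb} leaves P1 open — so {Gp} is the unique smallest valid adjustment set.

{Gp}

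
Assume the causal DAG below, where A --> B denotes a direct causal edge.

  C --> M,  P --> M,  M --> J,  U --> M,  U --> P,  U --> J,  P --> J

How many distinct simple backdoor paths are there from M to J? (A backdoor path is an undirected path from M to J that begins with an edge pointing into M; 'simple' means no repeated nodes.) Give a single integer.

4

A backdoor path from M to J is any simple undirected path whose first edge points into M (i.e. leaves M via a parent).
Parents of M: {C, P, U}.
Enumerating:
  P1: M <- U -> P -> J
  P2: M <- U -> J
  P3: M <- P <- U -> J
  P4: M <- P -> J
That exhausts the simple backdoor paths. Count: 4.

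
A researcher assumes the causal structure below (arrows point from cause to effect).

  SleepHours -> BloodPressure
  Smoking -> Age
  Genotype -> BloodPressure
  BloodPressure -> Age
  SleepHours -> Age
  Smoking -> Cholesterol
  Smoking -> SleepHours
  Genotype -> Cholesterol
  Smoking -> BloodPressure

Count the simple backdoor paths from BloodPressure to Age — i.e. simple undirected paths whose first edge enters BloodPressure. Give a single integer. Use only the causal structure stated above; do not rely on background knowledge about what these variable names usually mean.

6

A backdoor path from BloodPressure to Age is any simple undirected path whose first edge points into BloodPressure (i.e. leaves BloodPressure via a parent).
Parents of BloodPressure: {Genotype, SleepHours, Smoking}.
Enumerating:
  P1: BloodPressure <- Smoking -> SleepHours -> Age
  P2: BloodPressure <- Smoking -> Age
  P3: BloodPressure <- SleepHours <- Smoking -> Age
  P4: BloodPressure <- SleepHours -> Age
  P5: BloodPressure <- Genotype -> Cholesterol <- Smoking -> SleepHours -> Age
  P6: BloodPressure <- Genotype -> Cholesterol <- Smoking -> Age
That exhausts the simple backdoor paths. Count: 6.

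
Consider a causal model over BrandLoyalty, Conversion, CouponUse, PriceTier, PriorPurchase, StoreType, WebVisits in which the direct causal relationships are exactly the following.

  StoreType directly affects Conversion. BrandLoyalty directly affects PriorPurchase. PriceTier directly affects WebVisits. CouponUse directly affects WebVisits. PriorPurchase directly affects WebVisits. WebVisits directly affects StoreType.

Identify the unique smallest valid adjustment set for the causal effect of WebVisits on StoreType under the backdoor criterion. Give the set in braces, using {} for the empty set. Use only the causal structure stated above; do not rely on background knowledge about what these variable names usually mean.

{}

Variables eligible for adjustment (non-descendants of WebVisits, excluding WebVisits and StoreType): {BrandLoyalty, CouponUse, PriceTier, PriorPurchase}.
Backdoor paths from WebVisits to StoreType:
  (none)
With no backdoor paths the empty set already satisfies the criterion, and it is trivially minimal.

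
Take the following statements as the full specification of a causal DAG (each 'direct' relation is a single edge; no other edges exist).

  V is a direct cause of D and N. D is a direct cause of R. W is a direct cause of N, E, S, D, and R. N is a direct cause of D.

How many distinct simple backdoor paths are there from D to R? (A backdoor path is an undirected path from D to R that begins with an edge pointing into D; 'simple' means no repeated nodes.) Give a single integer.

A backdoor path from D to R is any simple undirected path whose first edge points into D (i.e. leaves D via a parent).
Parents of D: {N, V, W}.
Enumerating:
  P1: D <- W -> R
  P2: D <- V -> N <- W -> R
  P3: D <- N <- W -> R
That exhausts the simple backdoor paths. Count: 3.

3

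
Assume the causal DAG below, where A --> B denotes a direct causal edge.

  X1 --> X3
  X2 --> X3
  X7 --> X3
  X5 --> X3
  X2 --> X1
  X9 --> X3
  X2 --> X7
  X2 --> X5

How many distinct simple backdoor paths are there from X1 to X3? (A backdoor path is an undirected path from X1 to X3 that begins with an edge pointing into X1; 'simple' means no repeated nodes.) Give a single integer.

A backdoor path from X1 to X3 is any simple undirected path whose first edge points into X1 (i.e. leaves X1 via a parent).
Parents of X1: {X2}.
Enumerating:
  P1: X1 <- X2 -> X5 -> X3
  P2: X1 <- X2 -> X7 -> X3
  P3: X1 <- X2 -> X3
That exhausts the simple backdoor paths. Count: 3.

3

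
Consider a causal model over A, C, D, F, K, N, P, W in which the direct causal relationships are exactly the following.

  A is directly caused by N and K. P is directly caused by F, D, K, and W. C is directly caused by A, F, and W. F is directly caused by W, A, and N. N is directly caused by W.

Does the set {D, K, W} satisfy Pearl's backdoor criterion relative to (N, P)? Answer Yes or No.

Yes

Backdoor paths from N to P (paths whose first edge points into N):
  P1: N <- W -> F <- A <- K -> P
  P2: N <- W -> F -> C <- A <- K -> P
  P3: N <- W -> F -> P
  P4: N <- W -> C <- A <- K -> P
  P5: N <- W -> C <- A -> F -> P
  P6: N <- W -> C <- F <- A <- K -> P
  P7: N <- W -> C <- F -> P
  P8: N <- W -> P
Condition 1 (no descendant of N in the set): holds — descendants of N are {A, C, F, P}; none are in {D, K, W}.
Condition 2 (every backdoor path blocked by {D, K, W}):
  P1: blocked at fork node W ∈ conditioning set.
  P2: blocked at fork node W ∈ conditioning set.
  P3: blocked at fork node W ∈ conditioning set.
  P4: blocked at fork node W ∈ conditioning set.
  P5: blocked at fork node W ∈ conditioning set.
  P6: blocked at fork node W ∈ conditioning set.
  P7: blocked at fork node W ∈ conditioning set.
  P8: blocked at fork node W ∈ conditioning set.
{D, K, W} satisfies the backdoor criterion.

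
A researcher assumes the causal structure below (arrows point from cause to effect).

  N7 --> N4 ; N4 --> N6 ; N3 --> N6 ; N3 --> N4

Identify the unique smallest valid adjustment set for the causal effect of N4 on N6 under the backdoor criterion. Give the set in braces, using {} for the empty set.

{N3}

Variables eligible for adjustment (non-descendants of N4, excluding N4 and N6): {N3, N7}.
Backdoor paths from N4 to N6:
  P1: N4 <- N3 -> N6
The empty set is not sufficient: P1 (N4 <- N3 -> N6) has no collider blocking it and no conditioned non-collider, so it is open.
Try {N3}:
  P1: blocked at fork node N3 ∈ conditioning set.
{N3} contains no descendant of N4 and blocks every backdoor path.
No other singleton works — e.g. {N7} leaves P1 open — so {N3} is the unique smallest valid adjustment set.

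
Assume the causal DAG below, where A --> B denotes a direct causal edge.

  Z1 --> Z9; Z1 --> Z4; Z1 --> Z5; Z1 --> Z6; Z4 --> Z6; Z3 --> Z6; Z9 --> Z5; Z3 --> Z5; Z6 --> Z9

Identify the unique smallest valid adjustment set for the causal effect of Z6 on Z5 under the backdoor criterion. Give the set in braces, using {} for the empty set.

{Z1, Z3}

Variables eligible for adjustment (non-descendants of Z6, excluding Z6 and Z5): {Z1, Z3, Z4}.
Backdoor paths from Z6 to Z5:
  P1: Z6 <- Z1 -> Z9 -> Z5
  P2: Z6 <- Z1 -> Z5
  P3: Z6 <- Z4 <- Z1 -> Z9 -> Z5
  P4: Z6 <- Z4 <- Z1 -> Z5
  P5: Z6 <- Z3 -> Z5
The empty set is not sufficient: P1 (Z6 <- Z1 -> Z9 -> Z5) has no collider blocking it and no conditioned non-collider, so it is open.
Try {Z1, Z3}:
  P1: blocked at fork node Z1 ∈ conditioning set.
  P2: blocked at fork node Z1 ∈ conditioning set.
  P3: blocked at fork node Z1 ∈ conditioning set.
  P4: blocked at fork node Z1 ∈ conditioning set.
  P5: blocked at fork node Z3 ∈ conditioning set.
{Z1, Z3} contains no descendant of Z6 and blocks every backdoor path.
Every element of {Z1, Z3} is needed (dropping Z1 leaves P1 open; dropping Z3 leaves P5 open), so no proper subset is valid.
Among all size-2 subsets of the eligible variables, only {Z1, Z3} blocks every backdoor path, so it is the unique smallest valid adjustment set.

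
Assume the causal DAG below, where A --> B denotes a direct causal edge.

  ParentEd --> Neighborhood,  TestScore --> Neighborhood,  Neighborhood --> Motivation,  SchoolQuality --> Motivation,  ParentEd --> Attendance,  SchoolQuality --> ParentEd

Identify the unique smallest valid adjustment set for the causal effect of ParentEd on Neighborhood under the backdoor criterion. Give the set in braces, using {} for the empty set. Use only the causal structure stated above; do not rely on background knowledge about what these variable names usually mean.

{}

Variables eligible for adjustment (non-descendants of ParentEd, excluding ParentEd and Neighborhood): {SchoolQuality, TestScore}.
Backdoor paths from ParentEd to Neighborhood:
  P1: ParentEd <- SchoolQuality -> Motivation <- Neighborhood
Each backdoor path contains an unconditioned collider, so every path is already blocked with the empty conditioning set:
  P1: blocked at collider Motivation (neither it nor any descendant is in the conditioning set).
The empty set is therefore the unique smallest valid set.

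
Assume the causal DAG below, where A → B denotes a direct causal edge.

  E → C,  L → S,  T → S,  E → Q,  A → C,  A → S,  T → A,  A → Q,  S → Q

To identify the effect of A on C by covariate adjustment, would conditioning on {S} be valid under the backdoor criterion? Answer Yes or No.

Backdoor paths from A to C (paths whose first edge points into A):
  P1: A <- T -> S -> Q <- E -> C
Condition 1 (no descendant of A in the set): FAILS — S is a descendant of A.
Condition 2 (every backdoor path blocked by {S}):
  P1: blocked at chain node S ∈ conditioning set.
{S} does not satisfy the backdoor criterion.

No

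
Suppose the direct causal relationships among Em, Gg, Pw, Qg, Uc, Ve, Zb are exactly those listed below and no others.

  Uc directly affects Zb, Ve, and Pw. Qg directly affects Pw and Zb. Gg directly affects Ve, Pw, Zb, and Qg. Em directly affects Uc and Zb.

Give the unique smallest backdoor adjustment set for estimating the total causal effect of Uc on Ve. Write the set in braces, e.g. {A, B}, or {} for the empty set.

Variables eligible for adjustment (non-descendants of Uc, excluding Uc and Ve): {Em, Gg, Qg}.
Backdoor paths from Uc to Ve:
  P1: Uc <- Em -> Zb <- Gg -> Ve
  P2: Uc <- Em -> Zb <- Qg <- Gg -> Ve
  P3: Uc <- Em -> Zb <- Qg -> Pw <- Gg -> Ve
Each backdoor path contains an unconditioned collider, so every path is already blocked with the empty conditioning set:
  P1: blocked at collider Zb (neither it nor any descendant is in the conditioning set).
  P2: blocked at collider Zb (neither it nor any descendant is in the conditioning set).
  P3: blocked at collider Zb (neither it nor any descendant is in the conditioning set).
The empty set is therefore the unique smallest valid set.

{}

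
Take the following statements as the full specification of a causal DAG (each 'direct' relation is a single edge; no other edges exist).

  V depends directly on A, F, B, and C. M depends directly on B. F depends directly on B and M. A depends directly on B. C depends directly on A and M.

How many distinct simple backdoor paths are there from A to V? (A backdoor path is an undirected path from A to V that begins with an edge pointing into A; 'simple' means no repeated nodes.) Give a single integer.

A backdoor path from A to V is any simple undirected path whose first edge points into A (i.e. leaves A via a parent).
Parents of A: {B}.
Enumerating:
  P1: A <- B -> M -> F -> V
  P2: A <- B -> M -> C -> V
  P3: A <- B -> F <- M -> C -> V
  P4: A <- B -> F -> V
  P5: A <- B -> V
That exhausts the simple backdoor paths. Count: 5.

5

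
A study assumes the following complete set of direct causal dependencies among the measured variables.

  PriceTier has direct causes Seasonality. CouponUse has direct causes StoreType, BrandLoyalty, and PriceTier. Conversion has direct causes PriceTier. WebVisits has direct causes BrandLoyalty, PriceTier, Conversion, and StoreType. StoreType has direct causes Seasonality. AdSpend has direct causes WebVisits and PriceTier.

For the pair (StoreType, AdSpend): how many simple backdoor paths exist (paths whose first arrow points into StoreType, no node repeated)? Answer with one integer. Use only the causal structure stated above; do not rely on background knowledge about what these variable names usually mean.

4

A backdoor path from StoreType to AdSpend is any simple undirected path whose first edge points into StoreType (i.e. leaves StoreType via a parent).
Parents of StoreType: {Seasonality}.
Enumerating:
  P1: StoreType <- Seasonality -> PriceTier -> Conversion -> WebVisits -> AdSpend
  P2: StoreType <- Seasonality -> PriceTier -> CouponUse <- BrandLoyalty -> WebVisits -> AdSpend
  P3: StoreType <- Seasonality -> PriceTier -> WebVisits -> AdSpend
  P4: StoreType <- Seasonality -> PriceTier -> AdSpend
That exhausts the simple backdoor paths. Count: 4.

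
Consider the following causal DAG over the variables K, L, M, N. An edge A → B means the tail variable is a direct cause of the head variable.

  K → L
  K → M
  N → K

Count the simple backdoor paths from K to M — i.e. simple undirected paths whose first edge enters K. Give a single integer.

0

A backdoor path from K to M is any simple undirected path whose first edge points into K (i.e. leaves K via a parent).
Parents of K: {N}.
No simple path from any parent of K reaches M without revisiting K, so there are no backdoor paths.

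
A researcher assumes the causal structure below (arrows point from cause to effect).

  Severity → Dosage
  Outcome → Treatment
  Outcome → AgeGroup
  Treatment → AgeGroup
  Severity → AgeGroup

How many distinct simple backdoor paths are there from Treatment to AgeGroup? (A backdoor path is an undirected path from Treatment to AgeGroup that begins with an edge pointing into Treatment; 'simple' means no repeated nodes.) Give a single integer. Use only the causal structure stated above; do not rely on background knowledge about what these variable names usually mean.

A backdoor path from Treatment to AgeGroup is any simple undirected path whose first edge points into Treatment (i.e. leaves Treatment via a parent).
Parents of Treatment: {Outcome}.
Enumerating:
  P1: Treatment <- Outcome -> AgeGroup
That exhausts the simple backdoor paths. Count: 1.

1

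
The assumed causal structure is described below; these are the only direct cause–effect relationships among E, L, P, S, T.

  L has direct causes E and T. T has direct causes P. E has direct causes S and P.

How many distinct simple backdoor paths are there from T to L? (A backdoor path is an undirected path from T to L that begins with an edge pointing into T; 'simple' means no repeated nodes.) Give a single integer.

A backdoor path from T to L is any simple undirected path whose first edge points into T (i.e. leaves T via a parent).
Parents of T: {P}.
Enumerating:
  P1: T <- P -> E -> L
That exhausts the simple backdoor paths. Count: 1.

1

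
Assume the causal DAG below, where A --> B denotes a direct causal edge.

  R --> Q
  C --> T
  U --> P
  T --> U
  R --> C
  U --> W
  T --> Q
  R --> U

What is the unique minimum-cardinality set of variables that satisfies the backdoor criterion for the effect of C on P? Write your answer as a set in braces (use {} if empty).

{R}

Variables eligible for adjustment (non-descendants of C, excluding C and P): {R}.
Backdoor paths from C to P:
  P1: C <- R -> U -> P
  P2: C <- R -> Q <- T -> U -> P
The empty set is not sufficient: P1 (C <- R -> U -> P) has no collider blocking it and no conditioned non-collider, so it is open.
Try {R}:
  P1: blocked at fork node R ∈ conditioning set.
  P2: blocked at fork node R ∈ conditioning set.
{R} contains no descendant of C and blocks every backdoor path.
{R} is the unique smallest valid adjustment set.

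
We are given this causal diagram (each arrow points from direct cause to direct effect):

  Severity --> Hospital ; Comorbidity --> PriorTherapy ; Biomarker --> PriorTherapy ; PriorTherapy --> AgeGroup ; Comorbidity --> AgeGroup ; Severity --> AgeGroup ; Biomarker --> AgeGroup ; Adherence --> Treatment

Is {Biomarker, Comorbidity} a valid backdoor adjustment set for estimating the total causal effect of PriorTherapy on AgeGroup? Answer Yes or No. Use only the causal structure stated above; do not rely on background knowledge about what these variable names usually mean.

Backdoor paths from PriorTherapy to AgeGroup (paths whose first edge points into PriorTherapy):
  P1: PriorTherapy <- Biomarker -> AgeGroup
  P2: PriorTherapy <- Comorbidity -> AgeGroup
Condition 1 (no descendant of PriorTherapy in the set): holds — descendants of PriorTherapy are {AgeGroup}; none are in {Biomarker, Comorbidity}.
Condition 2 (every backdoor path blocked by {Biomarker, Comorbidity}):
  P1: blocked at fork node Biomarker ∈ conditioning set.
  P2: blocked at fork node Comorbidity ∈ conditioning set.
{Biomarker, Comorbidity} satisfies the backdoor criterion.

Yes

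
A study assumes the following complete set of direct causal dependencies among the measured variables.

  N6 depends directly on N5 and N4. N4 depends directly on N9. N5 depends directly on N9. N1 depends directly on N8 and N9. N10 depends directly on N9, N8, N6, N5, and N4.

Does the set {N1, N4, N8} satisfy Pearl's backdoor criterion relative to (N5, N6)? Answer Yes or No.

Backdoor paths from N5 to N6 (paths whose first edge points into N5):
  P1: N5 <- N9 -> N4 -> N6
  P2: N5 <- N9 -> N4 -> N10 <- N6
  P3: N5 <- N9 -> N1 <- N8 -> N10 <- N4 -> N6
  P4: N5 <- N9 -> N1 <- N8 -> N10 <- N6
  P5: N5 <- N9 -> N10 <- N4 -> N6
  P6: N5 <- N9 -> N10 <- N6
Condition 1 (no descendant of N5 in the set): holds — descendants of N5 are {N10, N6}; none are in {N1, N4, N8}.
Condition 2 (every backdoor path blocked by {N1, N4, N8}):
  P1: blocked at chain node N4 ∈ conditioning set.
  P2: blocked at chain node N4 ∈ conditioning set.
  P3: blocked at fork node N8 ∈ conditioning set.
  P4: blocked at fork node N8 ∈ conditioning set.
  P5: blocked at collider N10 (neither it nor any descendant is in the conditioning set).
  P6: blocked at collider N10 (neither it nor any descendant is in the conditioning set).
{N1, N4, N8} satisfies the backdoor criterion.

Yes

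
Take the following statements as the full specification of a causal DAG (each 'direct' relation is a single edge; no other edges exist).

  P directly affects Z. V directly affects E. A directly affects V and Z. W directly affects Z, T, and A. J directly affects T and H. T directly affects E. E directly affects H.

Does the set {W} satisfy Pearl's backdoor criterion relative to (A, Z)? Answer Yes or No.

Backdoor paths from A to Z (paths whose first edge points into A):
  P1: A <- W -> Z
Condition 1 (no descendant of A in the set): holds — descendants of A are {E, H, V, Z}; none are in {W}.
Condition 2 (every backdoor path blocked by {W}):
  P1: blocked at fork node W ∈ conditioning set.
{W} satisfies the backdoor criterion.

Yes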